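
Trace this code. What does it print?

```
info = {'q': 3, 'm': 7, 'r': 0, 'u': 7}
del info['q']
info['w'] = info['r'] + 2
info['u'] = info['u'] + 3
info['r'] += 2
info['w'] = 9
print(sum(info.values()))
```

28

del 'q' → {'m': 7, 'r': 0, 'u': 7}
info['w'] = info['r']+2 = 2 → {'m': 7, 'r': 0, 'u': 7, 'w': 2}
info['u'] = info['u']+3 = 10 → {'m': 7, 'r': 0, 'u': 10, 'w': 2}
info['r'] = 0+2 = 2 → {'m': 7, 'r': 2, 'u': 10, 'w': 2}
info['w'] = 9 → {'m': 7, 'r': 2, 'u': 10, 'w': 9}
sum of values = 28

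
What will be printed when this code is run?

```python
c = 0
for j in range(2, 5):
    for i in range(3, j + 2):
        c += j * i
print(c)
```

75

j=2,i=3: c = 0+6 = 6
j=3,i=3: c = 6+9 = 15
j=3,i=4: c = 15+12 = 27
j=4,i=3: c = 27+12 = 39
j=4,i=4: c = 39+16 = 55
j=4,i=5: c = 55+20 = 75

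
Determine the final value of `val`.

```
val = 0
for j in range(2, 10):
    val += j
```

j=2: val = 0+2 = 2
j=3: val = 2+3 = 5
j=4: val = 5+4 = 9
j=5: val = 9+5 = 14
j=6: val = 14+6 = 20
j=7: val = 20+7 = 27
j=8: val = 27+8 = 35
j=9: val = 35+9 = 44

44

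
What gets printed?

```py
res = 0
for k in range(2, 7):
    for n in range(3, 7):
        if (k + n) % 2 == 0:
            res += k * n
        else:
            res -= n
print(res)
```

140

k=2,n=3: odd sum, res = 0-3 = -3
k=2,n=4: even sum, res = (-3)+8 = 5
k=2,n=5: odd sum, res = 5-5 = 0
k=2,n=6: even sum, res = 0+12 = 12
k=3,n=3: even sum, res = 12+9 = 21
k=3,n=4: odd sum, res = 21-4 = 17
k=3,n=5: even sum, res = 17+15 = 32
k=3,n=6: odd sum, res = 32-6 = 26
k=4,n=3: odd sum, res = 26-3 = 23
k=4,n=4: even sum, res = 23+16 = 39
k=4,n=5: odd sum, res = 39-5 = 34
k=4,n=6: even sum, res = 34+24 = 58
k=5,n=3: even sum, res = 58+15 = 73
k=5,n=4: odd sum, res = 73-4 = 69
k=5,n=5: even sum, res = 69+25 = 94
k=5,n=6: odd sum, res = 94-6 = 88
k=6,n=3: odd sum, res = 88-3 = 85
k=6,n=4: even sum, res = 85+24 = 109
k=6,n=5: odd sum, res = 109-5 = 104
k=6,n=6: even sum, res = 104+36 = 140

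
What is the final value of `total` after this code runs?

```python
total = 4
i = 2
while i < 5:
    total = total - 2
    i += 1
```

i=2: total = 4-2 = 2
i=3: total = 2-2 = 0
i=4: total = 0-2 = -2

-2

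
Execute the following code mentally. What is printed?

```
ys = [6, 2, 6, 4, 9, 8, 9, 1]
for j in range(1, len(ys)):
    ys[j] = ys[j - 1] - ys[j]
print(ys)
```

j=1: ys[1] = 6-2 = 4 → [6, 4, 6, 4, 9, 8, 9, 1]
j=2: ys[2] = 4-6 = -2 → [6, 4, -2, 4, 9, 8, 9, 1]
j=3: ys[3] = (-2)-4 = -6 → [6, 4, -2, -6, 9, 8, 9, 1]
j=4: ys[4] = (-6)-9 = -15 → [6, 4, -2, -6, -15, 8, 9, 1]
j=5: ys[5] = (-15)-8 = -23 → [6, 4, -2, -6, -15, -23, 9, 1]
j=6: ys[6] = (-23)-9 = -32 → [6, 4, -2, -6, -15, -23, -32, 1]
j=7: ys[7] = (-32)-1 = -33 → [6, 4, -2, -6, -15, -23, -32, -33]

[6, 4, -2, -6, -15, -23, -32, -33]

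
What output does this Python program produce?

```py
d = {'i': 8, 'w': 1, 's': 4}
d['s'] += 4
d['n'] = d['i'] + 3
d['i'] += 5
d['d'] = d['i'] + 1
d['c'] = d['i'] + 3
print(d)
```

d['s'] = 4+4 = 8 → {'i': 8, 'w': 1, 's': 8}
d['n'] = d['i']+3 = 11 → {'i': 8, 'w': 1, 's': 8, 'n': 11}
d['i'] = 8+5 = 13 → {'i': 13, 'w': 1, 's': 8, 'n': 11}
d['d'] = d['i']+1 = 14 → {'i': 13, 'w': 1, 's': 8, 'n': 11, 'd': 14}
d['c'] = d['i']+3 = 16 → {'i': 13, 'w': 1, 's': 8, 'n': 11, 'd': 14, 'c': 16}

{'i': 13, 'w': 1, 's': 8, 'n': 11, 'd': 14, 'c': 16}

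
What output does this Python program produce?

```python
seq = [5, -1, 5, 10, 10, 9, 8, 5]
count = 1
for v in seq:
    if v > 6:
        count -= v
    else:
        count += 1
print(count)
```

v=5: not >6, count = 1+1 = 2
v=-1: not >6, count = 2+1 = 3
v=5: not >6, count = 3+1 = 4
v=10: >6, count = 4-10 = -6
v=10: >6, count = (-6)-10 = -16
v=9: >6, count = (-16)-9 = -25
v=8: >6, count = (-25)-8 = -33
v=5: not >6, count = (-33)+1 = -32

-32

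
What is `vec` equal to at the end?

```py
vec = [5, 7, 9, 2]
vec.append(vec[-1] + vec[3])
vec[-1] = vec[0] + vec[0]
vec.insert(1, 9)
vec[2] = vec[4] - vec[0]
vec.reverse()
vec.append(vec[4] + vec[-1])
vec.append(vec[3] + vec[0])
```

[10, 2, 9, -3, 9, 5, 14, 7]

append vec[-1]+vec[3] = 2+2 = 4 → [5, 7, 9, 2, 4]
vec[-1] = vec[0]+vec[0] = 5+5 = 10 → [5, 7, 9, 2, 10]
insert 9 at 1 → [5, 9, 7, 9, 2, 10]
vec[2] = vec[4]-vec[0] = 2-5 = -3 → [5, 9, -3, 9, 2, 10]
reverse → [10, 2, 9, -3, 9, 5]
append vec[4]+vec[-1] = 9+5 = 14 → [10, 2, 9, -3, 9, 5, 14]
append vec[3]+vec[0] = (-3)+10 = 7 → [10, 2, 9, -3, 9, 5, 14, 7]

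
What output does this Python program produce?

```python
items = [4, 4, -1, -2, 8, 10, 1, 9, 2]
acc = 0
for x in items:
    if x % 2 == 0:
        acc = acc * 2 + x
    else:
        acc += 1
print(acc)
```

250

x=4: even, acc = 0*2+4 = 4
x=4: even, acc = 4*2+4 = 12
x=-1: not even, acc = 12+1 = 13
x=-2: even, acc = 13*2+(-2) = 24
x=8: even, acc = 24*2+8 = 56
x=10: even, acc = 56*2+10 = 122
x=1: not even, acc = 122+1 = 123
x=9: not even, acc = 123+1 = 124
x=2: even, acc = 124*2+2 = 250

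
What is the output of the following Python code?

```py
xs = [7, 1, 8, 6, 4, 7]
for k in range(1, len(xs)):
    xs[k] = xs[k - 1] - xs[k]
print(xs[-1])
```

-19

k=1: xs[1] = 7-1 = 6 → [7, 6, 8, 6, 4, 7]
k=2: xs[2] = 6-8 = -2 → [7, 6, -2, 6, 4, 7]
k=3: xs[3] = (-2)-6 = -8 → [7, 6, -2, -8, 4, 7]
k=4: xs[4] = (-8)-4 = -12 → [7, 6, -2, -8, -12, 7]
k=5: xs[5] = (-12)-7 = -19 → [7, 6, -2, -8, -12, -19]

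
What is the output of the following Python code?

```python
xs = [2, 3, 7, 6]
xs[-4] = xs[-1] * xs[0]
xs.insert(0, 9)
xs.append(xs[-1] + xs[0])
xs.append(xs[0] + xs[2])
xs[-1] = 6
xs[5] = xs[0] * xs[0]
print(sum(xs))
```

124

xs[-4] = xs[-1]*xs[0] = 6*2 = 12 → [12, 3, 7, 6]
insert 9 at 0 → [9, 12, 3, 7, 6]
append xs[-1]+xs[0] = 6+9 = 15 → [9, 12, 3, 7, 6, 15]
append xs[0]+xs[2] = 9+3 = 12 → [9, 12, 3, 7, 6, 15, 12]
xs[-1] = 6 → [9, 12, 3, 7, 6, 15, 6]
xs[5] = xs[0]*xs[0] = 9*9 = 81 → [9, 12, 3, 7, 6, 81, 6]
sum = 124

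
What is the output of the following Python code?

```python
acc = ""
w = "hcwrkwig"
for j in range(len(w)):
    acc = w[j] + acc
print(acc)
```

giwkrwch

j=0: prepend 'h' → 'h'
j=1: prepend 'c' → 'ch'
j=2: prepend 'w' → 'wch'
j=3: prepend 'r' → 'rwch'
j=4: prepend 'k' → 'krwch'
j=5: prepend 'w' → 'wkrwch'
j=6: prepend 'i' → 'iwkrwch'
j=7: prepend 'g' → 'giwkrwch'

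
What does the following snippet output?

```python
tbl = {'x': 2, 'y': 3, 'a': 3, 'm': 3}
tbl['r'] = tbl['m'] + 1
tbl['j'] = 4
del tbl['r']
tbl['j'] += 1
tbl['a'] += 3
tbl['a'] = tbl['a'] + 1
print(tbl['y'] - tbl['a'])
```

tbl['r'] = tbl['m']+1 = 4 → {'x': 2, 'y': 3, 'a': 3, 'm': 3, 'r': 4}
tbl['j'] = 4 → {'x': 2, 'y': 3, 'a': 3, 'm': 3, 'r': 4, 'j': 4}
del 'r' → {'x': 2, 'y': 3, 'a': 3, 'm': 3, 'j': 4}
tbl['j'] = 4+1 = 5 → {'x': 2, 'y': 3, 'a': 3, 'm': 3, 'j': 5}
tbl['a'] = 3+3 = 6 → {'x': 2, 'y': 3, 'a': 6, 'm': 3, 'j': 5}
tbl['a'] = tbl['a']+1 = 7 → {'x': 2, 'y': 3, 'a': 7, 'm': 3, 'j': 5}
tbl['y']-tbl['a'] = 3-7 = -4

-4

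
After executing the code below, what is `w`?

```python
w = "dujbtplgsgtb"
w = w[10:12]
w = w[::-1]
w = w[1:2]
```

't'

slice [10:12] → 'tb'
reverse → 'bt'
slice [1:2] → 't'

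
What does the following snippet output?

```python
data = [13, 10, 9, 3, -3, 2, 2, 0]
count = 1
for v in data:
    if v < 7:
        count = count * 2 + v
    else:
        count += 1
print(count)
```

164

v=13: not <7, count = 1+1 = 2
v=10: not <7, count = 2+1 = 3
v=9: not <7, count = 3+1 = 4
v=3: <7, count = 4*2+3 = 11
v=-3: <7, count = 11*2+(-3) = 19
v=2: <7, count = 19*2+2 = 40
v=2: <7, count = 40*2+2 = 82
v=0: <7, count = 82*2+0 = 164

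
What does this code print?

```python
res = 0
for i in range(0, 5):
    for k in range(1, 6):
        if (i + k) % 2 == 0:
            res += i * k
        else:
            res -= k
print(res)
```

i=0,k=1: odd sum, res = 0-1 = -1
i=0,k=2: even sum, res = (-1)+0 = -1
i=0,k=3: odd sum, res = (-1)-3 = -4
i=0,k=4: even sum, res = (-4)+0 = -4
i=0,k=5: odd sum, res = (-4)-5 = -9
i=1,k=1: even sum, res = (-9)+1 = -8
i=1,k=2: odd sum, res = (-8)-2 = -10
i=1,k=3: even sum, res = (-10)+3 = -7
i=1,k=4: odd sum, res = (-7)-4 = -11
i=1,k=5: even sum, res = (-11)+5 = -6
i=2,k=1: odd sum, res = (-6)-1 = -7
i=2,k=2: even sum, res = (-7)+4 = -3
i=2,k=3: odd sum, res = (-3)-3 = -6
i=2,k=4: even sum, res = (-6)+8 = 2
i=2,k=5: odd sum, res = 2-5 = -3
i=3,k=1: even sum, res = (-3)+3 = 0
i=3,k=2: odd sum, res = 0-2 = -2
i=3,k=3: even sum, res = (-2)+9 = 7
i=3,k=4: odd sum, res = 7-4 = 3
i=3,k=5: even sum, res = 3+15 = 18
i=4,k=1: odd sum, res = 18-1 = 17
i=4,k=2: even sum, res = 17+8 = 25
i=4,k=3: odd sum, res = 25-3 = 22
i=4,k=4: even sum, res = 22+16 = 38
i=4,k=5: odd sum, res = 38-5 = 33

33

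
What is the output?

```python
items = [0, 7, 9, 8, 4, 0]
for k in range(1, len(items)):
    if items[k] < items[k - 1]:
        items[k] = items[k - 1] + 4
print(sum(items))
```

k=1: 7>=0, unchanged → [0, 7, 9, 8, 4, 0]
k=2: 9>=7, unchanged → [0, 7, 9, 8, 4, 0]
k=3: 8<9, items[3] = 9+4 = 13 → [0, 7, 9, 13, 4, 0]
k=4: 4<13, items[4] = 13+4 = 17 → [0, 7, 9, 13, 17, 0]
k=5: 0<17, items[5] = 17+4 = 21 → [0, 7, 9, 13, 17, 21]
sum = 67

67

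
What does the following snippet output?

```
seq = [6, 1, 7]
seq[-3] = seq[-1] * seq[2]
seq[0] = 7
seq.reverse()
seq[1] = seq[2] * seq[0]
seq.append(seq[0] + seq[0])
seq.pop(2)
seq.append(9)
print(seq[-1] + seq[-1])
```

18

seq[-3] = seq[-1]*seq[2] = 7*7 = 49 → [49, 1, 7]
seq[0] = 7 → [7, 1, 7]
reverse → [7, 1, 7]
seq[1] = seq[2]*seq[0] = 7*7 = 49 → [7, 49, 7]
append seq[0]+seq[0] = 7+7 = 14 → [7, 49, 7, 14]
pop(2) removes 7 → [7, 49, 14]
append 9 → [7, 49, 14, 9]
seq[-1]+seq[-1] = 9+9 = 18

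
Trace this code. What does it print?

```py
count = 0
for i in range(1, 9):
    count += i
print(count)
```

36

i=1: count = 0+1 = 1
i=2: count = 1+2 = 3
i=3: count = 3+3 = 6
i=4: count = 6+4 = 10
i=5: count = 10+5 = 15
i=6: count = 15+6 = 21
i=7: count = 21+7 = 28
i=8: count = 28+8 = 36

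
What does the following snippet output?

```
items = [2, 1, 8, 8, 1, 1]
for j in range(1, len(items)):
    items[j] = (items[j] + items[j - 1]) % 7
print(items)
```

[2, 3, 4, 5, 6, 0]

j=1: items[1] = (1+2)%7 = 3 → [2, 3, 8, 8, 1, 1]
j=2: items[2] = (8+3)%7 = 4 → [2, 3, 4, 8, 1, 1]
j=3: items[3] = (8+4)%7 = 5 → [2, 3, 4, 5, 1, 1]
j=4: items[4] = (1+5)%7 = 6 → [2, 3, 4, 5, 6, 1]
j=5: items[5] = (1+6)%7 = 0 → [2, 3, 4, 5, 6, 0]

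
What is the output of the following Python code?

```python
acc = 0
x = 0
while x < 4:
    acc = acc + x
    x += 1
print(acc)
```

x=0: acc = 0+0 = 0
x=1: acc = 0+1 = 1
x=2: acc = 1+2 = 3
x=3: acc = 3+3 = 6

6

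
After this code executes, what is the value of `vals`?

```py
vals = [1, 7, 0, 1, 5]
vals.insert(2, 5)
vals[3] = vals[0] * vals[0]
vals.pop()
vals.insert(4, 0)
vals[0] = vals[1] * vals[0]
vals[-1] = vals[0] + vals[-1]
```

insert 5 at 2 → [1, 7, 5, 0, 1, 5]
vals[3] = vals[0]*vals[0] = 1*1 = 1 → [1, 7, 5, 1, 1, 5]
pop() removes 5 → [1, 7, 5, 1, 1]
insert 0 at 4 → [1, 7, 5, 1, 0, 1]
vals[0] = vals[1]*vals[0] = 7*1 = 7 → [7, 7, 5, 1, 0, 1]
vals[-1] = vals[0]+vals[-1] = 7+1 = 8 → [7, 7, 5, 1, 0, 8]

[7, 7, 5, 1, 0, 8]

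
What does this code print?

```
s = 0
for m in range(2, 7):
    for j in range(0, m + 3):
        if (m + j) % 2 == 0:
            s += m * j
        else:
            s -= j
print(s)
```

240

m=2,j=0: even sum, s = 0+0 = 0
m=2,j=1: odd sum, s = 0-1 = -1
m=2,j=2: even sum, s = (-1)+4 = 3
m=2,j=3: odd sum, s = 3-3 = 0
m=2,j=4: even sum, s = 0+8 = 8
m=3,j=0: odd sum, s = 8-0 = 8
m=3,j=1: even sum, s = 8+3 = 11
m=3,j=2: odd sum, s = 11-2 = 9
m=3,j=3: even sum, s = 9+9 = 18
m=3,j=4: odd sum, s = 18-4 = 14
m=3,j=5: even sum, s = 14+15 = 29
m=4,j=0: even sum, s = 29+0 = 29
m=4,j=1: odd sum, s = 29-1 = 28
m=4,j=2: even sum, s = 28+8 = 36
m=4,j=3: odd sum, s = 36-3 = 33
m=4,j=4: even sum, s = 33+16 = 49
m=4,j=5: odd sum, s = 49-5 = 44
m=4,j=6: even sum, s = 44+24 = 68
m=5,j=0: odd sum, s = 68-0 = 68
m=5,j=1: even sum, s = 68+5 = 73
m=5,j=2: odd sum, s = 73-2 = 71
m=5,j=3: even sum, s = 71+15 = 86
m=5,j=4: odd sum, s = 86-4 = 82
m=5,j=5: even sum, s = 82+25 = 107
m=5,j=6: odd sum, s = 107-6 = 101
m=5,j=7: even sum, s = 101+35 = 136
m=6,j=0: even sum, s = 136+0 = 136
m=6,j=1: odd sum, s = 136-1 = 135
m=6,j=2: even sum, s = 135+12 = 147
m=6,j=3: odd sum, s = 147-3 = 144
m=6,j=4: even sum, s = 144+24 = 168
m=6,j=5: odd sum, s = 168-5 = 163
m=6,j=6: even sum, s = 163+36 = 199
m=6,j=7: odd sum, s = 199-7 = 192
m=6,j=8: even sum, s = 192+48 = 240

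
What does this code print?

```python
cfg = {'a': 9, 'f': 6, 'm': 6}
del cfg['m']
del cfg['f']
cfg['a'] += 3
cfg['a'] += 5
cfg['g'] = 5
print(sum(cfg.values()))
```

22

del 'm' → {'a': 9, 'f': 6}
del 'f' → {'a': 9}
cfg['a'] = 9+3 = 12 → {'a': 12}
cfg['a'] = 12+5 = 17 → {'a': 17}
cfg['g'] = 5 → {'a': 17, 'g': 5}
sum of values = 22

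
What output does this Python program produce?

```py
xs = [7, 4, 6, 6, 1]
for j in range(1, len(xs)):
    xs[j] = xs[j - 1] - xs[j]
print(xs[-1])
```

j=1: xs[1] = 7-4 = 3 → [7, 3, 6, 6, 1]
j=2: xs[2] = 3-6 = -3 → [7, 3, -3, 6, 1]
j=3: xs[3] = (-3)-6 = -9 → [7, 3, -3, -9, 1]
j=4: xs[4] = (-9)-1 = -10 → [7, 3, -3, -9, -10]

-10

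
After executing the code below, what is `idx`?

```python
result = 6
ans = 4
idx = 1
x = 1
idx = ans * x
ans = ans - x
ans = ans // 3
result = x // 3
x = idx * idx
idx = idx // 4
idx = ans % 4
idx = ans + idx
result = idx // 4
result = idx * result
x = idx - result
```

idx = 4*1 = 4
ans = 4-1 = 3
ans = 3//3 = 1
result = 1//3 = 0
x = 4*4 = 16
idx = 4//4 = 1
idx = 1%4 = 1
idx = 1+1 = 2
result = 2//4 = 0
result = 2*0 = 0
x = 2-0 = 2

2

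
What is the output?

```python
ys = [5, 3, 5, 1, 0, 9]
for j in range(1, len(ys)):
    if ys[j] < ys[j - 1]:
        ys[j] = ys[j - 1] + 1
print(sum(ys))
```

44

j=1: 3<5, ys[1] = 5+1 = 6 → [5, 6, 5, 1, 0, 9]
j=2: 5<6, ys[2] = 6+1 = 7 → [5, 6, 7, 1, 0, 9]
j=3: 1<7, ys[3] = 7+1 = 8 → [5, 6, 7, 8, 0, 9]
j=4: 0<8, ys[4] = 8+1 = 9 → [5, 6, 7, 8, 9, 9]
j=5: 9>=9, unchanged → [5, 6, 7, 8, 9, 9]
sum = 44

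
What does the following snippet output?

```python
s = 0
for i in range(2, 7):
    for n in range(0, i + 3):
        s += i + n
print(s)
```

260

i=2,n=0: s = 0+2 = 2
i=2,n=1: s = 2+3 = 5
i=2,n=2: s = 5+4 = 9
i=2,n=3: s = 9+5 = 14
i=2,n=4: s = 14+6 = 20
i=3,n=0: s = 20+3 = 23
i=3,n=1: s = 23+4 = 27
i=3,n=2: s = 27+5 = 32
i=3,n=3: s = 32+6 = 38
i=3,n=4: s = 38+7 = 45
i=3,n=5: s = 45+8 = 53
i=4,n=0: s = 53+4 = 57
i=4,n=1: s = 57+5 = 62
i=4,n=2: s = 62+6 = 68
i=4,n=3: s = 68+7 = 75
i=4,n=4: s = 75+8 = 83
i=4,n=5: s = 83+9 = 92
i=4,n=6: s = 92+10 = 102
i=5,n=0: s = 102+5 = 107
i=5,n=1: s = 107+6 = 113
i=5,n=2: s = 113+7 = 120
i=5,n=3: s = 120+8 = 128
i=5,n=4: s = 128+9 = 137
i=5,n=5: s = 137+10 = 147
i=5,n=6: s = 147+11 = 158
i=5,n=7: s = 158+12 = 170
i=6,n=0: s = 170+6 = 176
i=6,n=1: s = 176+7 = 183
i=6,n=2: s = 183+8 = 191
i=6,n=3: s = 191+9 = 200
i=6,n=4: s = 200+10 = 210
i=6,n=5: s = 210+11 = 221
i=6,n=6: s = 221+12 = 233
i=6,n=7: s = 233+13 = 246
i=6,n=8: s = 246+14 = 260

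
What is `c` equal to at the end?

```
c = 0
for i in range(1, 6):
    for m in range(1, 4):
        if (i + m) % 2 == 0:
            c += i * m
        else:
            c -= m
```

34

i=1,m=1: even sum, c = 0+1 = 1
i=1,m=2: odd sum, c = 1-2 = -1
i=1,m=3: even sum, c = (-1)+3 = 2
i=2,m=1: odd sum, c = 2-1 = 1
i=2,m=2: even sum, c = 1+4 = 5
i=2,m=3: odd sum, c = 5-3 = 2
i=3,m=1: even sum, c = 2+3 = 5
i=3,m=2: odd sum, c = 5-2 = 3
i=3,m=3: even sum, c = 3+9 = 12
i=4,m=1: odd sum, c = 12-1 = 11
i=4,m=2: even sum, c = 11+8 = 19
i=4,m=3: odd sum, c = 19-3 = 16
i=5,m=1: even sum, c = 16+5 = 21
i=5,m=2: odd sum, c = 21-2 = 19
i=5,m=3: even sum, c = 19+15 = 34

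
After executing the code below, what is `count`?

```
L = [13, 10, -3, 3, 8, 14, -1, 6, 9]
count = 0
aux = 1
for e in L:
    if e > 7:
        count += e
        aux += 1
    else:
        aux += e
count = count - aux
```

e=13: >7, count = 0+13 = 13; aux=2
e=10: >7, count = 13+10 = 23; aux=3
e=-3: not >7; aux=0
e=3: not >7; aux=3
e=8: >7, count = 23+8 = 31; aux=4
e=14: >7, count = 31+14 = 45; aux=5
e=-1: not >7; aux=4
e=6: not >7; aux=10
e=9: >7, count = 45+9 = 54; aux=11
count-aux = 54-11 = 43

43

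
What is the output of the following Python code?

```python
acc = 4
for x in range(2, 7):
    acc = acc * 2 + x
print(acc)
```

x=2: acc = 4*2+2 = 10
x=3: acc = 10*2+3 = 23
x=4: acc = 23*2+4 = 50
x=5: acc = 50*2+5 = 105
x=6: acc = 105*2+6 = 216

216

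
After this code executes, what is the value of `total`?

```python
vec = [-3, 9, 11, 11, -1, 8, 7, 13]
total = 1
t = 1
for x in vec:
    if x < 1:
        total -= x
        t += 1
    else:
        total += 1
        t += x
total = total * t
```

682

x=-3: <1, total = 1-(-3) = 4; t=2
x=9: not <1, total = 4+1 = 5; t=11
x=11: not <1, total = 5+1 = 6; t=22
x=11: not <1, total = 6+1 = 7; t=33
x=-1: <1, total = 7-(-1) = 8; t=34
x=8: not <1, total = 8+1 = 9; t=42
x=7: not <1, total = 9+1 = 10; t=49
x=13: not <1, total = 10+1 = 11; t=62
total*t = 11*62 = 682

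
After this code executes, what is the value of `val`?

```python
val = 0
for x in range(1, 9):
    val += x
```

x=1: val = 0+1 = 1
x=2: val = 1+2 = 3
x=3: val = 3+3 = 6
x=4: val = 6+4 = 10
x=5: val = 10+5 = 15
x=6: val = 15+6 = 21
x=7: val = 21+7 = 28
x=8: val = 28+8 = 36

36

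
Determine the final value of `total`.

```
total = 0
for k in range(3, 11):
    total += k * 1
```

52

k=3: total = 0+3*1 = 3
k=4: total = 3+4*1 = 7
k=5: total = 7+5*1 = 12
k=6: total = 12+6*1 = 18
k=7: total = 18+7*1 = 25
k=8: total = 25+8*1 = 33
k=9: total = 33+9*1 = 42
k=10: total = 42+10*1 = 52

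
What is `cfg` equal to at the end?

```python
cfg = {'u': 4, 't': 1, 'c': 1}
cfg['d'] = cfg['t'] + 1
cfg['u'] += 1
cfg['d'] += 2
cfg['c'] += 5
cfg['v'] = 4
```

cfg['d'] = cfg['t']+1 = 2 → {'u': 4, 't': 1, 'c': 1, 'd': 2}
cfg['u'] = 4+1 = 5 → {'u': 5, 't': 1, 'c': 1, 'd': 2}
cfg['d'] = 2+2 = 4 → {'u': 5, 't': 1, 'c': 1, 'd': 4}
cfg['c'] = 1+5 = 6 → {'u': 5, 't': 1, 'c': 6, 'd': 4}
cfg['v'] = 4 → {'u': 5, 't': 1, 'c': 6, 'd': 4, 'v': 4}

{'u': 5, 't': 1, 'c': 6, 'd': 4, 'v': 4}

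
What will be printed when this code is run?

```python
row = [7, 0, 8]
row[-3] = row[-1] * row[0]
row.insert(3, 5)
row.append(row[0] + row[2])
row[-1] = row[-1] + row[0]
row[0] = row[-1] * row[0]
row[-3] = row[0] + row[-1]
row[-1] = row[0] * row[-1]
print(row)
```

row[-3] = row[-1]*row[0] = 8*7 = 56 → [56, 0, 8]
insert 5 at 3 → [56, 0, 8, 5]
append row[0]+row[2] = 56+8 = 64 → [56, 0, 8, 5, 64]
row[-1] = row[-1]+row[0] = 64+56 = 120 → [56, 0, 8, 5, 120]
row[0] = row[-1]*row[0] = 120*56 = 6720 → [6720, 0, 8, 5, 120]
row[-3] = row[0]+row[-1] = 6720+120 = 6840 → [6720, 0, 6840, 5, 120]
row[-1] = row[0]*row[-1] = 6720*120 = 806400 → [6720, 0, 6840, 5, 806400]

[6720, 0, 6840, 5, 806400]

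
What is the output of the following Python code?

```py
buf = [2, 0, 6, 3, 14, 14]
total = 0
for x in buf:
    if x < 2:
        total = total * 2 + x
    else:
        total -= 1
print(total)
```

x=2: not <2, total = 0-1 = -1
x=0: <2, total = (-1)*2+0 = -2
x=6: not <2, total = (-2)-1 = -3
x=3: not <2, total = (-3)-1 = -4
x=14: not <2, total = (-4)-1 = -5
x=14: not <2, total = (-5)-1 = -6

-6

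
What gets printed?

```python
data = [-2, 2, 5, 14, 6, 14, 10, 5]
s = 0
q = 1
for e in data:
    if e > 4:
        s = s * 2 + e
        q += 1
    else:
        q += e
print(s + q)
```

e=-2: not >4; q=-1
e=2: not >4; q=1
e=5: >4, s = 0*2+5 = 5; q=2
e=14: >4, s = 5*2+14 = 24; q=3
e=6: >4, s = 24*2+6 = 54; q=4
e=14: >4, s = 54*2+14 = 122; q=5
e=10: >4, s = 122*2+10 = 254; q=6
e=5: >4, s = 254*2+5 = 513; q=7
s+q = 513+7 = 520

520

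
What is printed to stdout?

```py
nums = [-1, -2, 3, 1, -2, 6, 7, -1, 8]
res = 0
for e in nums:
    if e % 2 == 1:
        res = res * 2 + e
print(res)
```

e=-1: odd, res = 0*2+(-1) = -1
e=-2: not odd
e=3: odd, res = (-1)*2+3 = 1
e=1: odd, res = 1*2+1 = 3
e=-2: not odd
e=6: not odd
e=7: odd, res = 3*2+7 = 13
e=-1: odd, res = 13*2+(-1) = 25
e=8: not odd

25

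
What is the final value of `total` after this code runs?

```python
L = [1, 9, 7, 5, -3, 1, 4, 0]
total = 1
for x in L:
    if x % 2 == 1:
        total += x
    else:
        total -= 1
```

x=1: odd, total = 1+1 = 2
x=9: odd, total = 2+9 = 11
x=7: odd, total = 11+7 = 18
x=5: odd, total = 18+5 = 23
x=-3: odd, total = 23+(-3) = 20
x=1: odd, total = 20+1 = 21
x=4: not odd, total = 21-1 = 20
x=0: not odd, total = 20-1 = 19

19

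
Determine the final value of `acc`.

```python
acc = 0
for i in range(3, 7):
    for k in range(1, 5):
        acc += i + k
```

112

i=3,k=1: acc = 0+4 = 4
i=3,k=2: acc = 4+5 = 9
i=3,k=3: acc = 9+6 = 15
i=3,k=4: acc = 15+7 = 22
i=4,k=1: acc = 22+5 = 27
i=4,k=2: acc = 27+6 = 33
i=4,k=3: acc = 33+7 = 40
i=4,k=4: acc = 40+8 = 48
i=5,k=1: acc = 48+6 = 54
i=5,k=2: acc = 54+7 = 61
i=5,k=3: acc = 61+8 = 69
i=5,k=4: acc = 69+9 = 78
i=6,k=1: acc = 78+7 = 85
i=6,k=2: acc = 85+8 = 93
i=6,k=3: acc = 93+9 = 102
i=6,k=4: acc = 102+10 = 112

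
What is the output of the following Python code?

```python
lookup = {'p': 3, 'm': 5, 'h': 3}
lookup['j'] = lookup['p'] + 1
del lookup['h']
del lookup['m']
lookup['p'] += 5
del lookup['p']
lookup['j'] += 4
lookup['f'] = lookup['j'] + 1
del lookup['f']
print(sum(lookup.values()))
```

lookup['j'] = lookup['p']+1 = 4 → {'p': 3, 'm': 5, 'h': 3, 'j': 4}
del 'h' → {'p': 3, 'm': 5, 'j': 4}
del 'm' → {'p': 3, 'j': 4}
lookup['p'] = 3+5 = 8 → {'p': 8, 'j': 4}
del 'p' → {'j': 4}
lookup['j'] = 4+4 = 8 → {'j': 8}
lookup['f'] = lookup['j']+1 = 9 → {'j': 8, 'f': 9}
del 'f' → {'j': 8}
sum of values = 8

8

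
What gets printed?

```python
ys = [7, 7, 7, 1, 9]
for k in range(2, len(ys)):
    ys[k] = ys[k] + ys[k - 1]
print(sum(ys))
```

67

k=2: ys[2] = 7+7 = 14 → [7, 7, 14, 1, 9]
k=3: ys[3] = 1+14 = 15 → [7, 7, 14, 15, 9]
k=4: ys[4] = 9+15 = 24 → [7, 7, 14, 15, 24]
sum = 67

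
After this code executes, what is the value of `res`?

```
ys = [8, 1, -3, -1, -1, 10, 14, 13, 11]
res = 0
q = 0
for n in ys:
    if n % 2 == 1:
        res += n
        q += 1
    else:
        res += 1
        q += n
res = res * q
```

874

n=8: not odd, res = 0+1 = 1; q=8
n=1: odd, res = 1+1 = 2; q=9
n=-3: odd, res = 2+(-3) = -1; q=10
n=-1: odd, res = (-1)+(-1) = -2; q=11
n=-1: odd, res = (-2)+(-1) = -3; q=12
n=10: not odd, res = (-3)+1 = -2; q=22
n=14: not odd, res = (-2)+1 = -1; q=36
n=13: odd, res = (-1)+13 = 12; q=37
n=11: odd, res = 12+11 = 23; q=38
res*q = 23*38 = 874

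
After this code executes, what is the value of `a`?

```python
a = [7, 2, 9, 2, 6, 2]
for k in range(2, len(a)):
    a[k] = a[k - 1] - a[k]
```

k=2: a[2] = 2-9 = -7 → [7, 2, -7, 2, 6, 2]
k=3: a[3] = (-7)-2 = -9 → [7, 2, -7, -9, 6, 2]
k=4: a[4] = (-9)-6 = -15 → [7, 2, -7, -9, -15, 2]
k=5: a[5] = (-15)-2 = -17 → [7, 2, -7, -9, -15, -17]

[7, 2, -7, -9, -15, -17]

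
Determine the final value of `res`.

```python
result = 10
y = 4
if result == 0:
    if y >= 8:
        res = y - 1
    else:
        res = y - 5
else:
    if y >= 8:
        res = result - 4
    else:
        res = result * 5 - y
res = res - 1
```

result=10, y=4
result == 0 is False; y >= 8 is False
→ res = result * 5 - y = 46
res = 46-1 = 45

45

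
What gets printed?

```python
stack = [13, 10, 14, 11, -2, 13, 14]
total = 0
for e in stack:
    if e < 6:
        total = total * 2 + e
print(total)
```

e=13: not <6
e=10: not <6
e=14: not <6
e=11: not <6
e=-2: <6, total = 0*2+(-2) = -2
e=13: not <6
e=14: not <6

-2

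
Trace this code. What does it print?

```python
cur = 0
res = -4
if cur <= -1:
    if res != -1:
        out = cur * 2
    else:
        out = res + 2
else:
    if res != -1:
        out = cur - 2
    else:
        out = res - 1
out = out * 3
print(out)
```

cur=0, res=-4
cur <= -1 is False; res != -1 is True
→ out = cur - 2 = -2
out = (-2)*3 = -6

-6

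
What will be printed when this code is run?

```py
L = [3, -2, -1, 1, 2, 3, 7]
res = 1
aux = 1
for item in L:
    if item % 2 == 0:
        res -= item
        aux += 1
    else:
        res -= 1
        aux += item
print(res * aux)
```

-64

item=3: not even, res = 1-1 = 0; aux=4
item=-2: even, res = 0-(-2) = 2; aux=5
item=-1: not even, res = 2-1 = 1; aux=4
item=1: not even, res = 1-1 = 0; aux=5
item=2: even, res = 0-2 = -2; aux=6
item=3: not even, res = (-2)-1 = -3; aux=9
item=7: not even, res = (-3)-1 = -4; aux=16
res*aux = (-4)*16 = -64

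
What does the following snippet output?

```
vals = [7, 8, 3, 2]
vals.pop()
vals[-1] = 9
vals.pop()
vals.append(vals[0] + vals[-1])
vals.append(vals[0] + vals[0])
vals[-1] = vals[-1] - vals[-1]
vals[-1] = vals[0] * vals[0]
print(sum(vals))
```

79

pop() removes 2 → [7, 8, 3]
vals[-1] = 9 → [7, 8, 9]
pop() removes 9 → [7, 8]
append vals[0]+vals[-1] = 7+8 = 15 → [7, 8, 15]
append vals[0]+vals[0] = 7+7 = 14 → [7, 8, 15, 14]
vals[-1] = vals[-1]-vals[-1] = 14-14 = 0 → [7, 8, 15, 0]
vals[-1] = vals[0]*vals[0] = 7*7 = 49 → [7, 8, 15, 49]
sum = 79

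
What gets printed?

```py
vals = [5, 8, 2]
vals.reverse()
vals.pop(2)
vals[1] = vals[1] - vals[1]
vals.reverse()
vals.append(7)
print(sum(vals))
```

9

reverse → [2, 8, 5]
pop(2) removes 5 → [2, 8]
vals[1] = vals[1]-vals[1] = 8-8 = 0 → [2, 0]
reverse → [0, 2]
append 7 → [0, 2, 7]
sum = 9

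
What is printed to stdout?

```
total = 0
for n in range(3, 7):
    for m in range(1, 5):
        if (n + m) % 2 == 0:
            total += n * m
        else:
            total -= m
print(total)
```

n=3,m=1: even sum, total = 0+3 = 3
n=3,m=2: odd sum, total = 3-2 = 1
n=3,m=3: even sum, total = 1+9 = 10
n=3,m=4: odd sum, total = 10-4 = 6
n=4,m=1: odd sum, total = 6-1 = 5
n=4,m=2: even sum, total = 5+8 = 13
n=4,m=3: odd sum, total = 13-3 = 10
n=4,m=4: even sum, total = 10+16 = 26
n=5,m=1: even sum, total = 26+5 = 31
n=5,m=2: odd sum, total = 31-2 = 29
n=5,m=3: even sum, total = 29+15 = 44
n=5,m=4: odd sum, total = 44-4 = 40
n=6,m=1: odd sum, total = 40-1 = 39
n=6,m=2: even sum, total = 39+12 = 51
n=6,m=3: odd sum, total = 51-3 = 48
n=6,m=4: even sum, total = 48+24 = 72

72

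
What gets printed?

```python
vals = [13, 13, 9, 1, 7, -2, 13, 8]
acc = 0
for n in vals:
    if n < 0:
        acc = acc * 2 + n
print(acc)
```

-2

n=13: not <0
n=13: not <0
n=9: not <0
n=1: not <0
n=7: not <0
n=-2: <0, acc = 0*2+(-2) = -2
n=13: not <0
n=8: not <0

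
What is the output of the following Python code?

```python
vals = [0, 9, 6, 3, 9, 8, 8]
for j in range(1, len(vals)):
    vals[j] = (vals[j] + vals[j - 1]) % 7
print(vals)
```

j=1: vals[1] = (9+0)%7 = 2 → [0, 2, 6, 3, 9, 8, 8]
j=2: vals[2] = (6+2)%7 = 1 → [0, 2, 1, 3, 9, 8, 8]
j=3: vals[3] = (3+1)%7 = 4 → [0, 2, 1, 4, 9, 8, 8]
j=4: vals[4] = (9+4)%7 = 6 → [0, 2, 1, 4, 6, 8, 8]
j=5: vals[5] = (8+6)%7 = 0 → [0, 2, 1, 4, 6, 0, 8]
j=6: vals[6] = (8+0)%7 = 1 → [0, 2, 1, 4, 6, 0, 1]

[0, 2, 1, 4, 6, 0, 1]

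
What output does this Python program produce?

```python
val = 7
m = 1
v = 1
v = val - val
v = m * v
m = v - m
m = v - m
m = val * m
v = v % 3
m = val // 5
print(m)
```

v = 7-7 = 0
v = 1*0 = 0
m = 0-1 = -1
m = 0-(-1) = 1
m = 7*1 = 7
v = 0%3 = 0
m = 7//5 = 1

1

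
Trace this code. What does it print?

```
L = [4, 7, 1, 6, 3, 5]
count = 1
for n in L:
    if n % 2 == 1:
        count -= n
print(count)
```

n=4: not odd
n=7: odd, count = 1-7 = -6
n=1: odd, count = (-6)-1 = -7
n=6: not odd
n=3: odd, count = (-7)-3 = -10
n=5: odd, count = (-10)-5 = -15

-15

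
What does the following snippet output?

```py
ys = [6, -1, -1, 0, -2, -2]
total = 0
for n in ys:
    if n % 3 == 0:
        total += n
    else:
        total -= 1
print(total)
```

n=6: %3==0, total = 0+6 = 6
n=-1: not %3==0, total = 6-1 = 5
n=-1: not %3==0, total = 5-1 = 4
n=0: %3==0, total = 4+0 = 4
n=-2: not %3==0, total = 4-1 = 3
n=-2: not %3==0, total = 3-1 = 2

2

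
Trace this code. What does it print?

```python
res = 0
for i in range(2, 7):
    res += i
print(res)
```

i=2: res = 0+2 = 2
i=3: res = 2+3 = 5
i=4: res = 5+4 = 9
i=5: res = 9+5 = 14
i=6: res = 14+6 = 20

20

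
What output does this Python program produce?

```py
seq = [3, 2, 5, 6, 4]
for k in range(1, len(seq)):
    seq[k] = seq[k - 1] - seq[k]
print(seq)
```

[3, 1, -4, -10, -14]

k=1: seq[1] = 3-2 = 1 → [3, 1, 5, 6, 4]
k=2: seq[2] = 1-5 = -4 → [3, 1, -4, 6, 4]
k=3: seq[3] = (-4)-6 = -10 → [3, 1, -4, -10, 4]
k=4: seq[4] = (-10)-4 = -14 → [3, 1, -4, -10, -14]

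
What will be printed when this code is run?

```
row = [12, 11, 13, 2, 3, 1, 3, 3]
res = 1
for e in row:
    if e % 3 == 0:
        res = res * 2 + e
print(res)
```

133

e=12: %3==0, res = 1*2+12 = 14
e=11: not %3==0
e=13: not %3==0
e=2: not %3==0
e=3: %3==0, res = 14*2+3 = 31
e=1: not %3==0
e=3: %3==0, res = 31*2+3 = 65
e=3: %3==0, res = 65*2+3 = 133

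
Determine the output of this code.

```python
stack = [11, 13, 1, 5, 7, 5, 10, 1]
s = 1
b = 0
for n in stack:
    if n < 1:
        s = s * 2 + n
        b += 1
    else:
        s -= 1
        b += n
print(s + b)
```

n=11: not <1, s = 1-1 = 0; b=11
n=13: not <1, s = 0-1 = -1; b=24
n=1: not <1, s = (-1)-1 = -2; b=25
n=5: not <1, s = (-2)-1 = -3; b=30
n=7: not <1, s = (-3)-1 = -4; b=37
n=5: not <1, s = (-4)-1 = -5; b=42
n=10: not <1, s = (-5)-1 = -6; b=52
n=1: not <1, s = (-6)-1 = -7; b=53
s+b = (-7)+53 = 46

46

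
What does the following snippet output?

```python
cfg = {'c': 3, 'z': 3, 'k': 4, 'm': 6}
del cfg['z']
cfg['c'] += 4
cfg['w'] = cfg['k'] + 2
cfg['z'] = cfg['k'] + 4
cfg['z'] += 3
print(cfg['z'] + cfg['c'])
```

del 'z' → {'c': 3, 'k': 4, 'm': 6}
cfg['c'] = 3+4 = 7 → {'c': 7, 'k': 4, 'm': 6}
cfg['w'] = cfg['k']+2 = 6 → {'c': 7, 'k': 4, 'm': 6, 'w': 6}
cfg['z'] = cfg['k']+4 = 8 → {'c': 7, 'k': 4, 'm': 6, 'w': 6, 'z': 8}
cfg['z'] = 8+3 = 11 → {'c': 7, 'k': 4, 'm': 6, 'w': 6, 'z': 11}
cfg['z']+cfg['c'] = 11+7 = 18

18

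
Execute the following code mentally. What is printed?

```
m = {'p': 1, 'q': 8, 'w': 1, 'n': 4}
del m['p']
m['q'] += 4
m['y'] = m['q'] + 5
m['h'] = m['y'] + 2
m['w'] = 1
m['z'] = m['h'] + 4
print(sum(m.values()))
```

del 'p' → {'q': 8, 'w': 1, 'n': 4}
m['q'] = 8+4 = 12 → {'q': 12, 'w': 1, 'n': 4}
m['y'] = m['q']+5 = 17 → {'q': 12, 'w': 1, 'n': 4, 'y': 17}
m['h'] = m['y']+2 = 19 → {'q': 12, 'w': 1, 'n': 4, 'y': 17, 'h': 19}
m['w'] = 1 → {'q': 12, 'w': 1, 'n': 4, 'y': 17, 'h': 19}
m['z'] = m['h']+4 = 23 → {'q': 12, 'w': 1, 'n': 4, 'y': 17, 'h': 19, 'z': 23}
sum of values = 76

76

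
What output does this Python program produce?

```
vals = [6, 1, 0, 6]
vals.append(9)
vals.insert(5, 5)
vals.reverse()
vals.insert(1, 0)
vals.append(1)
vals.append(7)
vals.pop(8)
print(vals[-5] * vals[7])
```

6

append 9 → [6, 1, 0, 6, 9]
insert 5 at 5 → [6, 1, 0, 6, 9, 5]
reverse → [5, 9, 6, 0, 1, 6]
insert 0 at 1 → [5, 0, 9, 6, 0, 1, 6]
append 1 → [5, 0, 9, 6, 0, 1, 6, 1]
append 7 → [5, 0, 9, 6, 0, 1, 6, 1, 7]
pop(8) removes 7 → [5, 0, 9, 6, 0, 1, 6, 1]
vals[-5]*vals[7] = 6*1 = 6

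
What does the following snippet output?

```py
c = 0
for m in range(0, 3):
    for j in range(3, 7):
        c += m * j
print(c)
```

m=0,j=3: c = 0+0 = 0
m=0,j=4: c = 0+0 = 0
m=0,j=5: c = 0+0 = 0
m=0,j=6: c = 0+0 = 0
m=1,j=3: c = 0+3 = 3
m=1,j=4: c = 3+4 = 7
m=1,j=5: c = 7+5 = 12
m=1,j=6: c = 12+6 = 18
m=2,j=3: c = 18+6 = 24
m=2,j=4: c = 24+8 = 32
m=2,j=5: c = 32+10 = 42
m=2,j=6: c = 42+12 = 54

54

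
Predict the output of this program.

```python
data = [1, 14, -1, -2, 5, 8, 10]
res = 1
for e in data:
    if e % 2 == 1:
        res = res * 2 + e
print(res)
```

e=1: odd, res = 1*2+1 = 3
e=14: not odd
e=-1: odd, res = 3*2+(-1) = 5
e=-2: not odd
e=5: odd, res = 5*2+5 = 15
e=8: not odd
e=10: not odd

15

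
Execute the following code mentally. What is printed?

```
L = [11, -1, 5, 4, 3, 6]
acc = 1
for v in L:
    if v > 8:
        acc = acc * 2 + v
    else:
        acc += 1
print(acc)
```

v=11: >8, acc = 1*2+11 = 13
v=-1: not >8, acc = 13+1 = 14
v=5: not >8, acc = 14+1 = 15
v=4: not >8, acc = 15+1 = 16
v=3: not >8, acc = 16+1 = 17
v=6: not >8, acc = 17+1 = 18

18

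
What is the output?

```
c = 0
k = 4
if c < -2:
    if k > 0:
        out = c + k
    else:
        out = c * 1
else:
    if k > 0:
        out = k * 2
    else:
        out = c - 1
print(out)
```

8

c=0, k=4
c < -2 is False; k > 0 is True
→ out = k * 2 = 8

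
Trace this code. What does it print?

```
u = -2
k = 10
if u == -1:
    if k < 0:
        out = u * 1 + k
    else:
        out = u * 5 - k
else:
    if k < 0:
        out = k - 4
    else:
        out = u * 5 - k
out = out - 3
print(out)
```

u=-2, k=10
u == -1 is False; k < 0 is False
→ out = u * 5 - k = -20
out = (-20)-3 = -23

-23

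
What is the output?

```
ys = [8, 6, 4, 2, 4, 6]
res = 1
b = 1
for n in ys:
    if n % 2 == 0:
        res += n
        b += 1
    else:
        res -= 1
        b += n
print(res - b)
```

24

n=8: even, res = 1+8 = 9; b=2
n=6: even, res = 9+6 = 15; b=3
n=4: even, res = 15+4 = 19; b=4
n=2: even, res = 19+2 = 21; b=5
n=4: even, res = 21+4 = 25; b=6
n=6: even, res = 25+6 = 31; b=7
res-b = 31-7 = 24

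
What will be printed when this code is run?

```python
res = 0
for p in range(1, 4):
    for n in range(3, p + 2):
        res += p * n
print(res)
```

p=2,n=3: res = 0+6 = 6
p=3,n=3: res = 6+9 = 15
p=3,n=4: res = 15+12 = 27

27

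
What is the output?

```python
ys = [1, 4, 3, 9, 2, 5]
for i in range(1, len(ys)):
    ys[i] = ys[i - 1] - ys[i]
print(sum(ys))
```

i=1: ys[1] = 1-4 = -3 → [1, -3, 3, 9, 2, 5]
i=2: ys[2] = (-3)-3 = -6 → [1, -3, -6, 9, 2, 5]
i=3: ys[3] = (-6)-9 = -15 → [1, -3, -6, -15, 2, 5]
i=4: ys[4] = (-15)-2 = -17 → [1, -3, -6, -15, -17, 5]
i=5: ys[5] = (-17)-5 = -22 → [1, -3, -6, -15, -17, -22]
sum = -62

-62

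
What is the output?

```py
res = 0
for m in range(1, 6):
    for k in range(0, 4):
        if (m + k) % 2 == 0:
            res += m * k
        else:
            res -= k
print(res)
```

m=1,k=0: odd sum, res = 0-0 = 0
m=1,k=1: even sum, res = 0+1 = 1
m=1,k=2: odd sum, res = 1-2 = -1
m=1,k=3: even sum, res = (-1)+3 = 2
m=2,k=0: even sum, res = 2+0 = 2
m=2,k=1: odd sum, res = 2-1 = 1
m=2,k=2: even sum, res = 1+4 = 5
m=2,k=3: odd sum, res = 5-3 = 2
m=3,k=0: odd sum, res = 2-0 = 2
m=3,k=1: even sum, res = 2+3 = 5
m=3,k=2: odd sum, res = 5-2 = 3
m=3,k=3: even sum, res = 3+9 = 12
m=4,k=0: even sum, res = 12+0 = 12
m=4,k=1: odd sum, res = 12-1 = 11
m=4,k=2: even sum, res = 11+8 = 19
m=4,k=3: odd sum, res = 19-3 = 16
m=5,k=0: odd sum, res = 16-0 = 16
m=5,k=1: even sum, res = 16+5 = 21
m=5,k=2: odd sum, res = 21-2 = 19
m=5,k=3: even sum, res = 19+15 = 34

34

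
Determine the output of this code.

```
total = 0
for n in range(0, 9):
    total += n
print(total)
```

36

n=0: total = 0+0 = 0
n=1: total = 0+1 = 1
n=2: total = 1+2 = 3
n=3: total = 3+3 = 6
n=4: total = 6+4 = 10
n=5: total = 10+5 = 15
n=6: total = 15+6 = 21
n=7: total = 21+7 = 28
n=8: total = 28+8 = 36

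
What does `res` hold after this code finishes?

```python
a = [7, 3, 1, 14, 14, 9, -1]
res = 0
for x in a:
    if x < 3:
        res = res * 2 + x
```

x=7: not <3
x=3: not <3
x=1: <3, res = 0*2+1 = 1
x=14: not <3
x=14: not <3
x=9: not <3
x=-1: <3, res = 1*2+(-1) = 1

1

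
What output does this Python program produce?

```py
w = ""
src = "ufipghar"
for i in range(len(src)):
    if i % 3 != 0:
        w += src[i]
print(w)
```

fighr

i=0: skip
i=1: add 'f' → 'f'
i=2: add 'i' → 'fi'
i=3: skip
i=4: add 'g' → 'fig'
i=5: add 'h' → 'figh'
i=6: skip
i=7: add 'r' → 'fighr'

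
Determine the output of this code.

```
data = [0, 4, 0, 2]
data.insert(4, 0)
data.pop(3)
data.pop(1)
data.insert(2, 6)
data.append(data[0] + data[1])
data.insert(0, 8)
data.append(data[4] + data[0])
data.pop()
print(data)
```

[8, 0, 0, 6, 0, 0]

insert 0 at 4 → [0, 4, 0, 2, 0]
pop(3) removes 2 → [0, 4, 0, 0]
pop(1) removes 4 → [0, 0, 0]
insert 6 at 2 → [0, 0, 6, 0]
append data[0]+data[1] = 0+0 = 0 → [0, 0, 6, 0, 0]
insert 8 at 0 → [8, 0, 0, 6, 0, 0]
append data[4]+data[0] = 0+8 = 8 → [8, 0, 0, 6, 0, 0, 8]
pop() removes 8 → [8, 0, 0, 6, 0, 0]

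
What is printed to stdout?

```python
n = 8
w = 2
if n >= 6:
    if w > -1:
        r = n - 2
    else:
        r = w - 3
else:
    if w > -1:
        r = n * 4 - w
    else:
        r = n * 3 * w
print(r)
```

6

n=8, w=2
n >= 6 is True; w > -1 is True
→ r = n - 2 = 6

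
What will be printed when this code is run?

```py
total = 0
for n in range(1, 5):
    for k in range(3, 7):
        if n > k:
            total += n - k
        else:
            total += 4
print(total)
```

n=1,k=3: not 1>3, total = 0+4 = 4
n=1,k=4: not 1>4, total = 4+4 = 8
n=1,k=5: not 1>5, total = 8+4 = 12
n=1,k=6: not 1>6, total = 12+4 = 16
n=2,k=3: not 2>3, total = 16+4 = 20
n=2,k=4: not 2>4, total = 20+4 = 24
n=2,k=5: not 2>5, total = 24+4 = 28
n=2,k=6: not 2>6, total = 28+4 = 32
n=3,k=3: not 3>3, total = 32+4 = 36
n=3,k=4: not 3>4, total = 36+4 = 40
n=3,k=5: not 3>5, total = 40+4 = 44
n=3,k=6: not 3>6, total = 44+4 = 48
n=4,k=3: 4>3, total = 48+1 = 49
n=4,k=4: not 4>4, total = 49+4 = 53
n=4,k=5: not 4>5, total = 53+4 = 57
n=4,k=6: not 4>6, total = 57+4 = 61

61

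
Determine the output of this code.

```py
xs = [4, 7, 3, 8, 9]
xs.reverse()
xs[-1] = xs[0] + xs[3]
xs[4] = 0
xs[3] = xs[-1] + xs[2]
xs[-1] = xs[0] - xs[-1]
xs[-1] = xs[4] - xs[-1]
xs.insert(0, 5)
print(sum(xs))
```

28

reverse → [9, 8, 3, 7, 4]
xs[-1] = xs[0]+xs[3] = 9+7 = 16 → [9, 8, 3, 7, 16]
xs[4] = 0 → [9, 8, 3, 7, 0]
xs[3] = xs[-1]+xs[2] = 0+3 = 3 → [9, 8, 3, 3, 0]
xs[-1] = xs[0]-xs[-1] = 9-0 = 9 → [9, 8, 3, 3, 9]
xs[-1] = xs[4]-xs[-1] = 9-9 = 0 → [9, 8, 3, 3, 0]
insert 5 at 0 → [5, 9, 8, 3, 3, 0]
sum = 28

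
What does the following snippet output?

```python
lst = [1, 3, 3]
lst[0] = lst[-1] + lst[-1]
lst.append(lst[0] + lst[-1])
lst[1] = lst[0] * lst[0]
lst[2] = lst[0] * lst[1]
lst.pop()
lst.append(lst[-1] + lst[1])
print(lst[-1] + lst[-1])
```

lst[0] = lst[-1]+lst[-1] = 3+3 = 6 → [6, 3, 3]
append lst[0]+lst[-1] = 6+3 = 9 → [6, 3, 3, 9]
lst[1] = lst[0]*lst[0] = 6*6 = 36 → [6, 36, 3, 9]
lst[2] = lst[0]*lst[1] = 6*36 = 216 → [6, 36, 216, 9]
pop() removes 9 → [6, 36, 216]
append lst[-1]+lst[1] = 216+36 = 252 → [6, 36, 216, 252]
lst[-1]+lst[-1] = 252+252 = 504

504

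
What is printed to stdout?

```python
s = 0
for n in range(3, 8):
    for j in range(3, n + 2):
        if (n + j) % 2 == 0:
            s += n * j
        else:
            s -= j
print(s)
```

175

n=3,j=3: even sum, s = 0+9 = 9
n=3,j=4: odd sum, s = 9-4 = 5
n=4,j=3: odd sum, s = 5-3 = 2
n=4,j=4: even sum, s = 2+16 = 18
n=4,j=5: odd sum, s = 18-5 = 13
n=5,j=3: even sum, s = 13+15 = 28
n=5,j=4: odd sum, s = 28-4 = 24
n=5,j=5: even sum, s = 24+25 = 49
n=5,j=6: odd sum, s = 49-6 = 43
n=6,j=3: odd sum, s = 43-3 = 40
n=6,j=4: even sum, s = 40+24 = 64
n=6,j=5: odd sum, s = 64-5 = 59
n=6,j=6: even sum, s = 59+36 = 95
n=6,j=7: odd sum, s = 95-7 = 88
n=7,j=3: even sum, s = 88+21 = 109
n=7,j=4: odd sum, s = 109-4 = 105
n=7,j=5: even sum, s = 105+35 = 140
n=7,j=6: odd sum, s = 140-6 = 134
n=7,j=7: even sum, s = 134+49 = 183
n=7,j=8: odd sum, s = 183-8 = 175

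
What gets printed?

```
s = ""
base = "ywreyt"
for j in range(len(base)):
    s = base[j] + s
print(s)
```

tyerwy

j=0: prepend 'y' → 'y'
j=1: prepend 'w' → 'wy'
j=2: prepend 'r' → 'rwy'
j=3: prepend 'e' → 'erwy'
j=4: prepend 'y' → 'yerwy'
j=5: prepend 't' → 'tyerwy'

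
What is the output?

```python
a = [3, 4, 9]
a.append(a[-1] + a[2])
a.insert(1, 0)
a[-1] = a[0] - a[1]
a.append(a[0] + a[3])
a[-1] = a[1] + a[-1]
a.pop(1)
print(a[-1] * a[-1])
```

append a[-1]+a[2] = 9+9 = 18 → [3, 4, 9, 18]
insert 0 at 1 → [3, 0, 4, 9, 18]
a[-1] = a[0]-a[1] = 3-0 = 3 → [3, 0, 4, 9, 3]
append a[0]+a[3] = 3+9 = 12 → [3, 0, 4, 9, 3, 12]
a[-1] = a[1]+a[-1] = 0+12 = 12 → [3, 0, 4, 9, 3, 12]
pop(1) removes 0 → [3, 4, 9, 3, 12]
a[-1]*a[-1] = 12*12 = 144

144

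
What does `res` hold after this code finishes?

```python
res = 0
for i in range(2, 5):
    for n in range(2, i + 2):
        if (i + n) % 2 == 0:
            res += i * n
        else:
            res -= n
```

i=2,n=2: even sum, res = 0+4 = 4
i=2,n=3: odd sum, res = 4-3 = 1
i=3,n=2: odd sum, res = 1-2 = -1
i=3,n=3: even sum, res = (-1)+9 = 8
i=3,n=4: odd sum, res = 8-4 = 4
i=4,n=2: even sum, res = 4+8 = 12
i=4,n=3: odd sum, res = 12-3 = 9
i=4,n=4: even sum, res = 9+16 = 25
i=4,n=5: odd sum, res = 25-5 = 20

20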